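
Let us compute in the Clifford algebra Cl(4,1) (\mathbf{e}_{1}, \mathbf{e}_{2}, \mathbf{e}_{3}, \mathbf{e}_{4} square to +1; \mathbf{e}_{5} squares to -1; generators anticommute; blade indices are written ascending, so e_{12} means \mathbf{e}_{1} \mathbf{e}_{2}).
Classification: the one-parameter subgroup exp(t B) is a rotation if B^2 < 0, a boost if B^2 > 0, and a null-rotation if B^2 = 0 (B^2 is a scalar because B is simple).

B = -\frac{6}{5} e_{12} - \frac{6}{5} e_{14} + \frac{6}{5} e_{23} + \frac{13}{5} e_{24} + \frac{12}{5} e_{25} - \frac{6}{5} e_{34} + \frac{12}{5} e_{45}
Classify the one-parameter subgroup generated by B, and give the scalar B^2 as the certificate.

B^2 term by term: the squares give (-\frac{6}{5})^2*(e_{12})^2 + (-\frac{6}{5})^2*(e_{14})^2 + (\frac{6}{5})^2*(e_{23})^2 + (\frac{13}{5})^2*(e_{24})^2 + (\frac{12}{5})^2*(e_{25})^2 + (-\frac{6}{5})^2*(e_{34})^2 + (\frac{12}{5})^2*(e_{45})^2 = \frac{36}{25}*(-1) + \frac{36}{25}*(-1) + \frac{36}{25}*(-1) + \frac{169}{25}*(-1) + \frac{144}{25}*(+1) + \frac{36}{25}*(-1) + \frac{144}{25}*(+1) = -1 (each basis 2-blade squares to minus the product of its generators' squares); cross terms between blades sharing an index anticommute and cancel; the commuting (index-disjoint) pairs give grade-4 terms 2*c*c'*(blade product), which cancel blade by blade — e_{1234}: \frac{72}{25} - \frac{72}{25} = 0; e_{1245}: -\frac{144}{25} + \frac{144}{25} = 0; e_{2345}: \frac{144}{25} - \frac{144}{25} = 0 — confirming B is simple. So B^2 = -1.
Answer: rotation, certificate B^2 = -1. Note: conjugating B changes its blade decomposition but never the scalar B^2 = -1, whose sign settles the classification.


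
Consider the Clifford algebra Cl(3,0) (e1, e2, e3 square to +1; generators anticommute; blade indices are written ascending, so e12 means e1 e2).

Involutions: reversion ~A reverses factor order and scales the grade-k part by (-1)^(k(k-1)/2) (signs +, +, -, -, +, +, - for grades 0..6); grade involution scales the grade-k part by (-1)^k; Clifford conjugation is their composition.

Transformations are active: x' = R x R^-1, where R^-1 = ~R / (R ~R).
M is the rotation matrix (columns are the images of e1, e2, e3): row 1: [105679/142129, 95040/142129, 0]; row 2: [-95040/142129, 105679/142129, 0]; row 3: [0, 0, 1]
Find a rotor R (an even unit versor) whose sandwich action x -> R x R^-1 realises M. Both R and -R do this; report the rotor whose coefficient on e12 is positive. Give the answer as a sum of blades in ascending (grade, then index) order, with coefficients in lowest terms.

Method: write R = a + b12*e12 + b13*e13 + b23*e23 with a^2 + b12^2 + b13^2 + b23^2 = 1 (so R^-1 = ~R). Expanding the columns R e_j ~R gives tr M = 4a^2 - 1 and, from the antisymmetric part, M21 - M12 = -4a*b12, M13 - M31 = 4a*b13, M32 - M23 = -4a*b23.
Here tr M = 353487/142129, so a^2 = (1 + tr M)/4 = 123904/142129 and a = ±352/377. Taking a = 352/377: M21 - M12 = -190080/142129, M13 - M31 = 0, M32 - M23 = 0, giving b12 = 135/377, b13 = 0, b23 = 0, i.e. R = 352/377 + 135/377*e12.
Its e12 coefficient is already positive.
Answer: 352/377 + 135/377*e12. Key observation: the double cover Spin(3) -> SO(3) sends R and -R to the same matrix (trace 353487/142129 here), so the stated sign of the e12 coefficient is what selects one sheet.


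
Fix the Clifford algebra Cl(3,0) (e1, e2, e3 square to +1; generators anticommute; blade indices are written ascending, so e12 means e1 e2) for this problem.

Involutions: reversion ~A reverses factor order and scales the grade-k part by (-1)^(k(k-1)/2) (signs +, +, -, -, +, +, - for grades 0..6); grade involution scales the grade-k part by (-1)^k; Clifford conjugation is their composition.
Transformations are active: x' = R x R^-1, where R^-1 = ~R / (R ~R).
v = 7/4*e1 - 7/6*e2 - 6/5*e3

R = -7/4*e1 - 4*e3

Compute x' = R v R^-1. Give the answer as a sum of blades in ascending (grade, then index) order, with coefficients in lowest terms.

~R = -7/4*e1 - 4*e3, and R ~R = 305/16, so R^-1 = ~R / (305/16).
R v = 139/80 + 49/24*e12 + 91/10*e13 - 14/3*e23
Answer: -12621/6100*e1 + 7/6*e2 + 718/1525*e3


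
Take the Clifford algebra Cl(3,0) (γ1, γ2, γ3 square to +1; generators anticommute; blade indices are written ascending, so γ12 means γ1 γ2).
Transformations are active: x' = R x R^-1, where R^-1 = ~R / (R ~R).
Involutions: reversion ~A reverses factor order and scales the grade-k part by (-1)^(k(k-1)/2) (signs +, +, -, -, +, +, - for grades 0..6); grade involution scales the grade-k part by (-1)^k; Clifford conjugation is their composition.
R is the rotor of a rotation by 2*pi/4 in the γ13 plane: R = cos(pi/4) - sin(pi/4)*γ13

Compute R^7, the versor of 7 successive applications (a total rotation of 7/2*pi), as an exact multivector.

The rotor phase is half the rotation angle and phases add under composition, so 7 steps in the γ13 plane accumulate phase 7*(pi/4) = 7*pi/4: R^7 = cos(7*pi/4) - sin(7*pi/4)*γ13.
cos(7*pi/4) = sqrt(2)/2 and sin(7*pi/4) = -sqrt(2)/2, so R^7 = sqrt(2)/2 + sqrt(2)/2*γ13. The net rotation is 3/2*pi (after discarding 1 full turn, each of which contributes a factor -1 to the rotor); the rotor keeps the half-angle phase exactly.
Answer: sqrt(2)/2 + sqrt(2)/2*γ13


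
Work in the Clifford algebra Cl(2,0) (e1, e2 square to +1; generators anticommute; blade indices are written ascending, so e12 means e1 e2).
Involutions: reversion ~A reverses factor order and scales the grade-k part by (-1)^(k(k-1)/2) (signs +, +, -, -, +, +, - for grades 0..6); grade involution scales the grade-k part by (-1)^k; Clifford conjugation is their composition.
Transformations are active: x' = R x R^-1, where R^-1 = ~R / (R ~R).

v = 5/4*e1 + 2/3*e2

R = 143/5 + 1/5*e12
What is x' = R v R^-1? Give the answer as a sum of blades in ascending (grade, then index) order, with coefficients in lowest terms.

~R = 143/5 - 1/5*e12, and R ~R = 818, so R^-1 = ~R / (818).
R v = 2153/60*e1 + 1129/60*e2
Answer: 38626/30675*e1 + 26549/40900*e2


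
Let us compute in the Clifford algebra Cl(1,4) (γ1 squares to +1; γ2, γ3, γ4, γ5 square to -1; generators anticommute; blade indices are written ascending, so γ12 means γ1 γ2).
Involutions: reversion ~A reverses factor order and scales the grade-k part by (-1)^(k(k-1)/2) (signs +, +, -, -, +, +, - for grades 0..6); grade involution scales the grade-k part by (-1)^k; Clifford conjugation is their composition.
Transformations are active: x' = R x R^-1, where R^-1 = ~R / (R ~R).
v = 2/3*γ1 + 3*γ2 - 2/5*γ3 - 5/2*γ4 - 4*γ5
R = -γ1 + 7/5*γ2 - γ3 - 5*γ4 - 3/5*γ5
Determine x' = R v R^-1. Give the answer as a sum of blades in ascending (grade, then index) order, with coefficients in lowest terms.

~R = -γ1 + 7/5*γ2 - γ3 - 5*γ4 - 3/5*γ5, and R ~R = -683/25, so R^-1 = ~R / (-683/25).
R v = -121/6 - 59/15*γ12 + 16/15*γ13 + 35/6*γ14 + 22/5*γ15 + 61/25*γ23 + 23/2*γ24 - 19/5*γ25 + 1/2*γ34 + 94/25*γ35 + 37/2*γ45
Answer: -4391/2049*γ1 - 1912/2049*γ2 - 11027/10245*γ3 - 20005/4098*γ4 + 2127/683*γ5


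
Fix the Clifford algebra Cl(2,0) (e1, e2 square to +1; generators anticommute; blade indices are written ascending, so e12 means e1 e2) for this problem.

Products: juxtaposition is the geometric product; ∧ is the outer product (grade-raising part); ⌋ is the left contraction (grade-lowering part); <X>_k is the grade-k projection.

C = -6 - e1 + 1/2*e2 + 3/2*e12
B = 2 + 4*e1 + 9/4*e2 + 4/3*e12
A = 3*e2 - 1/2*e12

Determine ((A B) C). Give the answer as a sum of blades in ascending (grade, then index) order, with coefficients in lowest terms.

step 1: 89/12 - 41/8*e1 + 8*e2 - 13*e12
step 2: -127/8 + 29/6*e1 - 3119/48*e2 + 1513/16*e12
Answer: -127/8 + 29/6*e1 - 3119/48*e2 + 1513/16*e12


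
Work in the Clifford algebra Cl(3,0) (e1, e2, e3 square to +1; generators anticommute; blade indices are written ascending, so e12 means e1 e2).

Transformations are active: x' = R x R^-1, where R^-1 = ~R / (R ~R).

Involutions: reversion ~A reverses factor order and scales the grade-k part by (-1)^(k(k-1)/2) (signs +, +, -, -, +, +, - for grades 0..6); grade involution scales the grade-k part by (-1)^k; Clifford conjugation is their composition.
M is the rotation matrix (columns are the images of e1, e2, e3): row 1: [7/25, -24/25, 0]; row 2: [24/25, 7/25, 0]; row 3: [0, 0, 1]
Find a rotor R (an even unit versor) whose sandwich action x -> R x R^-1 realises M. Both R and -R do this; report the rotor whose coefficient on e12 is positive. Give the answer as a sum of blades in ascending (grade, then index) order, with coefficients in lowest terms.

Method: write R = a + b12*e12 + b13*e13 + b23*e23 with a^2 + b12^2 + b13^2 + b23^2 = 1 (so R^-1 = ~R). Expanding the columns R e_j ~R gives tr M = 4a^2 - 1 and, from the antisymmetric part, M21 - M12 = -4a*b12, M13 - M31 = 4a*b13, M32 - M23 = -4a*b23.
Here tr M = 39/25, so a^2 = (1 + tr M)/4 = 16/25 and a = ±4/5. Taking a = 4/5: M21 - M12 = 48/25, M13 - M31 = 0, M32 - M23 = 0, giving b12 = -3/5, b13 = 0, b23 = 0, i.e. R = 4/5 - 3/5*e12.
Its e12 coefficient is negative, so report the other preimage -R.
Answer: -4/5 + 3/5*e12. Sheet selection: the two-to-one cover makes ±R indistinguishable at the matrix level (trace 39/25), so uniqueness comes from the required sign on e12.


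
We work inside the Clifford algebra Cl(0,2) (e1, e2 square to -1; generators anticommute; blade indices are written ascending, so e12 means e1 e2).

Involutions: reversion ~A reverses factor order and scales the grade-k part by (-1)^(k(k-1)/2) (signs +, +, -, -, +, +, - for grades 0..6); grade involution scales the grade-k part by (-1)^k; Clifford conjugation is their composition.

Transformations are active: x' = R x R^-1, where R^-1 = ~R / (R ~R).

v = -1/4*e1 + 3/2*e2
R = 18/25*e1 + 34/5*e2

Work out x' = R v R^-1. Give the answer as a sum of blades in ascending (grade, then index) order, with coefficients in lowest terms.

~R = 18/25*e1 + 34/5*e2, and R ~R = -29224/625, so R^-1 = ~R / (-29224/625).
R v = -501/50 + 139/50*e12
Answer: 4081/7306*e1 + 20667/14612*e2


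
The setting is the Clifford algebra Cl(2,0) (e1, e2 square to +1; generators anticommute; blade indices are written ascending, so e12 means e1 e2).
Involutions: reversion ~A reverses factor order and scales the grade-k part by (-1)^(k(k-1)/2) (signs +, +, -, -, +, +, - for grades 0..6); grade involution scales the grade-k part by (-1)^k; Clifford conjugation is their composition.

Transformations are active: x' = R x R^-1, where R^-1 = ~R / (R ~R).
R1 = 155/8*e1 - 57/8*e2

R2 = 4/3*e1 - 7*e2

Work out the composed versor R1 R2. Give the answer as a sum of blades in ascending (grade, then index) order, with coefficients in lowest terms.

Distribute over the terms of R1 (each basis-blade product reordered to ascending indices, repeated generators contracted through their squares):
(155/8*e1) R2 = 155/6 - 1085/8*e12
(-57/8*e2) R2 = 399/8 + 19/2*e12
Summing the partial products and collecting blades:
Answer: 1817/24 - 1009/8*e12


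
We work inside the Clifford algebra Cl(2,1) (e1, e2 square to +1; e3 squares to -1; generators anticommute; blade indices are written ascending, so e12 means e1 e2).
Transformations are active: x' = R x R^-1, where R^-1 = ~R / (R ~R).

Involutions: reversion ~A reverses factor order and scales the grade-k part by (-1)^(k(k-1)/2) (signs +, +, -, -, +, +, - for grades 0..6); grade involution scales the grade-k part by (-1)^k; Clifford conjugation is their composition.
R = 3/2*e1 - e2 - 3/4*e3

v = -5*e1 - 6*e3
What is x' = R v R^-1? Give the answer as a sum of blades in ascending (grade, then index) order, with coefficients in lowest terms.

~R = 3/2*e1 - e2 - 3/4*e3, and R ~R = 43/16, so R^-1 = ~R / (43/16).
R v = -12 - 5*e12 - 51/4*e13 + 6*e23
Answer: -361/43*e1 + 384/43*e2 + 546/43*e3


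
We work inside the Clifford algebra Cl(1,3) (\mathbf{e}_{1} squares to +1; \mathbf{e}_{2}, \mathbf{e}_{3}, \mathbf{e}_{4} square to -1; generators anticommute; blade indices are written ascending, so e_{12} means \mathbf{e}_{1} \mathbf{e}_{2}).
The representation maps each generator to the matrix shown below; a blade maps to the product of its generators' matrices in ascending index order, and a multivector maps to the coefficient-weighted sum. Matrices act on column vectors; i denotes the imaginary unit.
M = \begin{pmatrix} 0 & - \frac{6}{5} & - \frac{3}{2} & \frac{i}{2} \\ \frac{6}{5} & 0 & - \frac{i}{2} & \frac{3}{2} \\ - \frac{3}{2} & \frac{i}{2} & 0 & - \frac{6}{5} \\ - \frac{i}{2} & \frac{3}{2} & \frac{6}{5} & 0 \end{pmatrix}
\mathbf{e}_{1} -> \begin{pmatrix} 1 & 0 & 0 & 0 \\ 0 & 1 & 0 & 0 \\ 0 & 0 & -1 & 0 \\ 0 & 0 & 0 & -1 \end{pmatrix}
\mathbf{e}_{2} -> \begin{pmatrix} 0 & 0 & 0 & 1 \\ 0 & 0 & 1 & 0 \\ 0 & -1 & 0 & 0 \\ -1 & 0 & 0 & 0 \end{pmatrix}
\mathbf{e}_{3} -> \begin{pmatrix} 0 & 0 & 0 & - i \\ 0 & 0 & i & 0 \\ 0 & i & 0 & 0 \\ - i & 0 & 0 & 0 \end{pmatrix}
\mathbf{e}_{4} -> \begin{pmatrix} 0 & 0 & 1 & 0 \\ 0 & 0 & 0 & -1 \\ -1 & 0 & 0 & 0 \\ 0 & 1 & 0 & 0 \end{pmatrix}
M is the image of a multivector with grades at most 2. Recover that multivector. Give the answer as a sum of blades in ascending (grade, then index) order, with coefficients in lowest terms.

Method: the blade images are trace-orthogonal — tr(rho(e_A) rho(e_B)^-1) = 4 if A = B and 0 otherwise — and rho(e_A)^-1 = (e_A)^2 * rho(e_A) with (e_A)^2 = +1 or -1, so the coefficient of e_A in the preimage is (e_A)^2 * tr(M rho(e_A))/4.
Nonzero projections over blades of grade <= 2: e_{13}: (e_{13})^2 = +1, tr(M rho(e_{13})) = -2, coefficient -\frac{1}{2}; e_{14}: (e_{14})^2 = +1, tr(M rho(e_{14})) = -6, coefficient -\frac{3}{2}; e_{24}: (e_{24})^2 = -1, tr(M rho(e_{24})) = \frac{24}{5}, coefficient -\frac{6}{5}. Every other blade of grade <= 2 projects to 0.
Answer: -\frac{1}{2} e_{13} - \frac{3}{2} e_{14} - \frac{6}{5} e_{24}


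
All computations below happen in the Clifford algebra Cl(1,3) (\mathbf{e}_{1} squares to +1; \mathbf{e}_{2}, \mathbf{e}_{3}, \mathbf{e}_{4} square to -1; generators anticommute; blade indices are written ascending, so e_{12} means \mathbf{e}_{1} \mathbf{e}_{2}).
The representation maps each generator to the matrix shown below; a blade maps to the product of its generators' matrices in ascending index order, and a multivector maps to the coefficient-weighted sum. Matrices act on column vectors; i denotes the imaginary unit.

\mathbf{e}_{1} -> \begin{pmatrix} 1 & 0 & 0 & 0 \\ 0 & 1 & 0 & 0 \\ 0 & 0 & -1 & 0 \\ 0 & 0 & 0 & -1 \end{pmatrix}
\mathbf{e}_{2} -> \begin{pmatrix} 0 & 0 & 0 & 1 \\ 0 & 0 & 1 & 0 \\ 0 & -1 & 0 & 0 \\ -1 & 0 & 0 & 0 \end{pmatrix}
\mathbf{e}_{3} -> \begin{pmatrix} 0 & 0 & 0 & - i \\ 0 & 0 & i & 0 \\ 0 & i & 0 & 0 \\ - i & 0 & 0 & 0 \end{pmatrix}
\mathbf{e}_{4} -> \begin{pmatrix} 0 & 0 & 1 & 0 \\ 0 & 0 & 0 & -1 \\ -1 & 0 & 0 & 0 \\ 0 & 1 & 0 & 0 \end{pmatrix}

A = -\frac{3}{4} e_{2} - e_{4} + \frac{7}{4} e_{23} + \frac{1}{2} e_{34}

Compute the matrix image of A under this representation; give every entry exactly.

Bivector images (products of the table entries): rho(e_{23}) = rho(\mathbf{e}_{2})rho(\mathbf{e}_{3}) = \begin{pmatrix} - i & 0 & 0 & 0 \\ 0 & i & 0 & 0 \\ 0 & 0 & - i & 0 \\ 0 & 0 & 0 & i \end{pmatrix}; rho(e_{34}) = rho(\mathbf{e}_{3})rho(\mathbf{e}_{4}) = \begin{pmatrix} 0 & - i & 0 & 0 \\ - i & 0 & 0 & 0 \\ 0 & 0 & 0 & - i \\ 0 & 0 & - i & 0 \end{pmatrix}.
M = (-\frac{3}{4})*rho(e_{2}) + (-1)*rho(e_{4}) + (\frac{7}{4})*rho(e_{23}) + (\frac{1}{2})*rho(e_{34}), summed entrywise:
Answer: \begin{pmatrix} - \frac{7 i}{4} & - \frac{i}{2} & -1 & - \frac{3}{4} \\ - \frac{i}{2} & \frac{7 i}{4} & - \frac{3}{4} & 1 \\ 1 & \frac{3}{4} & - \frac{7 i}{4} & - \frac{i}{2} \\ \frac{3}{4} & -1 & - \frac{i}{2} & \frac{7 i}{4} \end{pmatrix}


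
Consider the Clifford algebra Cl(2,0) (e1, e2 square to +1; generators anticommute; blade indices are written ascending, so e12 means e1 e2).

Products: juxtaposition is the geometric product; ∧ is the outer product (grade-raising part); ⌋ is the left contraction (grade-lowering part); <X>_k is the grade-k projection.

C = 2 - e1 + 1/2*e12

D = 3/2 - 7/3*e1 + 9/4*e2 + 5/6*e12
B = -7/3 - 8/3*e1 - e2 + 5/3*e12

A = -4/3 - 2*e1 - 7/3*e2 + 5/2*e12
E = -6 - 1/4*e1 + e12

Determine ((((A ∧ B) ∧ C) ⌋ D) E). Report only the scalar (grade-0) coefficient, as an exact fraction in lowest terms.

step 1: 28/9 + 74/9*e1 + 61/9*e2 - 221/18*e12
step 2: 56/9 + 40/3*e1 + 122/9*e2 - 146/9*e12
step 3: 1201/54 - 697/27*e1 + 226/9*e2 + 140/27*e12
step 4: -14275/108 + 26831/216*e1 - 4730/27*e2 - 70/27*e12
Answer: -14275/108


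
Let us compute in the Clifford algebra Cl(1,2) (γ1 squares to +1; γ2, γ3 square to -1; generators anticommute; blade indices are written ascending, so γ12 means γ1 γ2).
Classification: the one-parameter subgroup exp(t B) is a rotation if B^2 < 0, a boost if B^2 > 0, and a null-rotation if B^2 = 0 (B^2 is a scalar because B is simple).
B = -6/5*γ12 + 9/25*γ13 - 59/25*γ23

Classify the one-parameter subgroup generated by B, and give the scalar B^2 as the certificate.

B^2 term by term: the squares give (-6/5)^2*(γ12)^2 + (9/25)^2*(γ13)^2 + (-59/25)^2*(γ23)^2 = 36/25*(+1) + 81/625*(+1) + 3481/625*(-1) = -4 (each basis 2-blade squares to minus the product of its generators' squares); cross terms between blades sharing an index anticommute and cancel. So B^2 = -4.
Answer: rotation, certificate B^2 = -4. The invariant at work: B^2 = -4 is unchanged by conjugation, hence its sign classifies the subgroup whatever basis B is written in.


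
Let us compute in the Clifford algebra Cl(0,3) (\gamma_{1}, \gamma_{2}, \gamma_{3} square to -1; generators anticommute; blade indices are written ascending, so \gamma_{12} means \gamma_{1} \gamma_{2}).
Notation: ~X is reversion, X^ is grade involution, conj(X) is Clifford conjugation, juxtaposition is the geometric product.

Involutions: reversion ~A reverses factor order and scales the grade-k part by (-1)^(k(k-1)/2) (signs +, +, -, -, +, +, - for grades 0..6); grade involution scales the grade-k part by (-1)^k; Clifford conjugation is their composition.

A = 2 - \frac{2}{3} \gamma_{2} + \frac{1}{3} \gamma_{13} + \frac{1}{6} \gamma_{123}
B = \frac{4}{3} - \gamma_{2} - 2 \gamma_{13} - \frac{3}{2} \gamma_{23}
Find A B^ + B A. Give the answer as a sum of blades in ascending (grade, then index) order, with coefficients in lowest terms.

first term: 4 + \frac{1}{4} \gamma_{1} + \frac{7}{9} \gamma_{2} - \gamma_{3} - \frac{1}{2} \gamma_{12} - \frac{61}{18} \gamma_{13} - 3 \gamma_{23} - \frac{13}{9} \gamma_{123}
second term: \frac{8}{3} + \frac{1}{4} \gamma_{1} - \frac{29}{9} \gamma_{2} + \gamma_{3} + \frac{1}{2} \gamma_{12} - \frac{67}{18} \gamma_{13} - 3 \gamma_{23} - \frac{7}{9} \gamma_{123}
Answer: \frac{20}{3} + \frac{1}{2} \gamma_{1} - \frac{22}{9} \gamma_{2} - \frac{64}{9} \gamma_{13} - 6 \gamma_{23} - \frac{20}{9} \gamma_{123}


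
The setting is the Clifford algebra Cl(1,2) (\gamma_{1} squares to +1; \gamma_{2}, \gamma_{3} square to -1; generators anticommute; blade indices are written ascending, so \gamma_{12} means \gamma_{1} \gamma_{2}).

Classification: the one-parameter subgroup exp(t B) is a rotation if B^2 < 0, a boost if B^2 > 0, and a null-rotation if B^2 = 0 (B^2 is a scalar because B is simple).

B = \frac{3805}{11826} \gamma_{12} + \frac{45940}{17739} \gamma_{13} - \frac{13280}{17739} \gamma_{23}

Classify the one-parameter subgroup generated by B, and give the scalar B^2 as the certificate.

B^2 term by term: the squares give (\frac{3805}{11826})^2*(\gamma_{12})^2 + (\frac{45940}{17739})^2*(\gamma_{13})^2 + (-\frac{13280}{17739})^2*(\gamma_{23})^2 = \frac{14478025}{139854276}*(+1) + \frac{2110483600}{314672121}*(+1) + \frac{176358400}{314672121}*(-1) = \frac{25}{4} (each basis 2-blade squares to minus the product of its generators' squares); cross terms between blades sharing an index anticommute and cancel. So B^2 = \frac{25}{4}.
Answer: boost, certificate B^2 = \frac{25}{4}. The scalar \frac{25}{4} is the complete invariant here: its sign names the subgroup type.


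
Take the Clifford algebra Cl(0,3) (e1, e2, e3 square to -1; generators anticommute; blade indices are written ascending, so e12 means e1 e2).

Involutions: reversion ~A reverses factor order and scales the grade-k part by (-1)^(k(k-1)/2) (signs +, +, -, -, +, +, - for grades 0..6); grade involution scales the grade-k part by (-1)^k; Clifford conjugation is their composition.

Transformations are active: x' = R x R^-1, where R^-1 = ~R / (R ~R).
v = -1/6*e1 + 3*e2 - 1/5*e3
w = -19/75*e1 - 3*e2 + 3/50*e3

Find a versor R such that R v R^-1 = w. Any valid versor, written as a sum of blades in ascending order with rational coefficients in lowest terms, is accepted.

Why this works: both vectors square to -8161/900, so q(v) = q(w) and R = v + w = -21/50*e1 - 7/50*e3 carries v to w — its own direction survives, the complement (v - w)/2 flips.
Answer: -21/50*e1 - 7/50*e3


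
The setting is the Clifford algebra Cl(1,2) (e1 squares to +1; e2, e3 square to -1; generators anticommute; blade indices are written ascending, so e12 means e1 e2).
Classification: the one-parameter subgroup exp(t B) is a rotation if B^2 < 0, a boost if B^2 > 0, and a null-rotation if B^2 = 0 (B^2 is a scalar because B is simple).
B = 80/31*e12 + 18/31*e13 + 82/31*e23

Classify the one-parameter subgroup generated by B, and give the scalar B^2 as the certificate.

B^2 term by term: the squares give (80/31)^2*(e12)^2 + (18/31)^2*(e13)^2 + (82/31)^2*(e23)^2 = 6400/961*(+1) + 324/961*(+1) + 6724/961*(-1) = 0 (each basis 2-blade squares to minus the product of its generators' squares); cross terms between blades sharing an index anticommute and cancel. So B^2 = 0.
Answer: null-rotation, certificate B^2 = 0. Check the certificate: B^2 = 0, and that sign is decisive whatever form B takes.


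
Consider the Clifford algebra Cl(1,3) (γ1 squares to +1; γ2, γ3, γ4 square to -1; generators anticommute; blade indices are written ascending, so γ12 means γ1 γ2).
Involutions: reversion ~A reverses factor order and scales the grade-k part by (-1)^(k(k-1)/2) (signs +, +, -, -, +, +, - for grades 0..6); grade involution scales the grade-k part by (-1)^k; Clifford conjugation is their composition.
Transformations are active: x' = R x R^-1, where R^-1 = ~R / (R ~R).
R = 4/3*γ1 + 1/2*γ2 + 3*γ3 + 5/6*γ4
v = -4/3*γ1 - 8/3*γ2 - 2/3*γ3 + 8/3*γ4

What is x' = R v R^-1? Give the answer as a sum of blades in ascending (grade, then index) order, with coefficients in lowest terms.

~R = 4/3*γ1 + 1/2*γ2 + 3*γ3 + 5/6*γ4, and R ~R = -49/6, so R^-1 = ~R / (-49/6).
R v = -2/3 - 26/9*γ12 + 28/9*γ13 + 14/3*γ14 + 23/3*γ23 + 32/9*γ24 + 77/9*γ34
Answer: 76/49*γ1 + 404/147*γ2 + 170/147*γ3 - 124/49*γ4


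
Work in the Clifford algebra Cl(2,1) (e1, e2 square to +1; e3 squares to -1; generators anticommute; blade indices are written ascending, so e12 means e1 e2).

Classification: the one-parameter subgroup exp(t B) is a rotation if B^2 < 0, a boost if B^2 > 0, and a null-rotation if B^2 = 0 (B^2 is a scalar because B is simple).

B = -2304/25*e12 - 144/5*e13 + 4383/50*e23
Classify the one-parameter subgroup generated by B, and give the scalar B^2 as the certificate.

B^2 term by term: the squares give (-2304/25)^2*(e12)^2 + (-144/5)^2*(e13)^2 + (4383/50)^2*(e23)^2 = 5308416/625*(-1) + 20736/25*(+1) + 19210689/2500*(+1) = 81/4 (each basis 2-blade squares to minus the product of its generators' squares); cross terms between blades sharing an index anticommute and cancel. So B^2 = 81/4.
Answer: boost, certificate B^2 = 81/4. The class reads off the invariant scalar 81/4 directly.


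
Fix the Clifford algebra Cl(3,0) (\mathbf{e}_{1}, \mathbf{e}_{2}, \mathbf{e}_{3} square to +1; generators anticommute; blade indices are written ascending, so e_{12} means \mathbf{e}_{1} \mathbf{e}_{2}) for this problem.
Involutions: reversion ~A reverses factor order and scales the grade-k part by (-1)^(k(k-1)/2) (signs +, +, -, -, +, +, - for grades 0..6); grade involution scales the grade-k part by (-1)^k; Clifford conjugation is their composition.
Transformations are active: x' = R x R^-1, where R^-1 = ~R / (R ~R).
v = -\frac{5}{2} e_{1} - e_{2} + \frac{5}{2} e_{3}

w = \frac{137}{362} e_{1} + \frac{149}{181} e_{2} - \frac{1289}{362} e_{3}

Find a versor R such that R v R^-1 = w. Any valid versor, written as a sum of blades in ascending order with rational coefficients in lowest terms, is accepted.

Key observation: q(v) = q(w) = \frac{27}{2} (sandwiches preserve the norm), so R = v + w = -\frac{384}{181} e_{1} - \frac{32}{181} e_{2} - \frac{192}{181} e_{3} works whenever it is invertible — the component of v along it is kept and (v - w)/2 reverses, sending v to w.
Answer: -\frac{384}{181} e_{1} - \frac{32}{181} e_{2} - \frac{192}{181} e_{3}


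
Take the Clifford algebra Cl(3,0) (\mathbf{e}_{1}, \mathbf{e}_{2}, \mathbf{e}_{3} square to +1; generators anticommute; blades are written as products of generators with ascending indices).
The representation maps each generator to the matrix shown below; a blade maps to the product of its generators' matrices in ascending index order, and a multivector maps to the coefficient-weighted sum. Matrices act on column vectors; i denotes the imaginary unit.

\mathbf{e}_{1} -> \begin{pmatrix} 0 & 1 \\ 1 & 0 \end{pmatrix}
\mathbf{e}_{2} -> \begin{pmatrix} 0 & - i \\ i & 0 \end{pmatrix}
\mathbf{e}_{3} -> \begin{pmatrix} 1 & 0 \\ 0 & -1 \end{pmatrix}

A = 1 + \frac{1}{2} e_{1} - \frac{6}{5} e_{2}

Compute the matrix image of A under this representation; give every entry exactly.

M = (1)*1 + (\frac{1}{2})*rho(e_{1}) + (-\frac{6}{5})*rho(e_{2}), summed entrywise (1 is the identity matrix):
Answer: \begin{pmatrix} 1 & \frac{1}{2} + \frac{6 i}{5} \\ \frac{1}{2} - \frac{6 i}{5} & 1 \end{pmatrix}


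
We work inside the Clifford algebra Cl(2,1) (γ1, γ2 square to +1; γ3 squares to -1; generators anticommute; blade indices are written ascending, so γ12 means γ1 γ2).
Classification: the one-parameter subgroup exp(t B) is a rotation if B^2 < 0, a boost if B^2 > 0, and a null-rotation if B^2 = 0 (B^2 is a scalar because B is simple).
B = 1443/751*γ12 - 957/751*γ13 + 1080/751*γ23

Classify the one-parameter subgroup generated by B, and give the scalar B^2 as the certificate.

B^2 term by term: the squares give (1443/751)^2*(γ12)^2 + (-957/751)^2*(γ13)^2 + (1080/751)^2*(γ23)^2 = 2082249/564001*(-1) + 915849/564001*(+1) + 1166400/564001*(+1) = 0 (each basis 2-blade squares to minus the product of its generators' squares); cross terms between blades sharing an index anticommute and cancel. So B^2 = 0.
Answer: null-rotation, certificate B^2 = 0. Key observation: B^2 = 0 is a conjugation invariant, so its sign decides the class regardless of the surface form of B.


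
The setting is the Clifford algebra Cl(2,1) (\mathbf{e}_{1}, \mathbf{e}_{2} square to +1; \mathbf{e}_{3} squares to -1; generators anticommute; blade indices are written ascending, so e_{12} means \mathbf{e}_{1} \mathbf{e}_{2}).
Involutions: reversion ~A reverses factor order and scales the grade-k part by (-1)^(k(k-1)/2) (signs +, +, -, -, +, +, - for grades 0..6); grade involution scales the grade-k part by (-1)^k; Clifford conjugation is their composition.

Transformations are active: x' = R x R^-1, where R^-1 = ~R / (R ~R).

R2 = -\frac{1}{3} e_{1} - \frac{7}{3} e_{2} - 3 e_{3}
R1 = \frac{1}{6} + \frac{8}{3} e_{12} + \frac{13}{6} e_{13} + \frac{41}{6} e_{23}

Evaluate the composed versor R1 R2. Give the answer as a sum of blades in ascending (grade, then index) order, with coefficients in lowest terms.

Distribute over the terms of R2 (each basis-blade product reordered to ascending indices, repeated generators contracted through their squares):
R1 (-\frac{1}{3} e_{1}) = -\frac{1}{18} e_{1} + \frac{8}{9} e_{2} + \frac{13}{18} e_{3} - \frac{41}{18} e_{123}
R1 (-\frac{7}{3} e_{2}) = -\frac{56}{9} e_{1} - \frac{7}{18} e_{2} + \frac{287}{18} e_{3} + \frac{91}{18} e_{123}
R1 (-3 e_{3}) = \frac{13}{2} e_{1} + \frac{41}{2} e_{2} - \frac{1}{2} e_{3} - 8 e_{123}
Summing the partial products and collecting blades:
Answer: \frac{2}{9} e_{1} + 21 e_{2} + \frac{97}{6} e_{3} - \frac{47}{9} e_{123}


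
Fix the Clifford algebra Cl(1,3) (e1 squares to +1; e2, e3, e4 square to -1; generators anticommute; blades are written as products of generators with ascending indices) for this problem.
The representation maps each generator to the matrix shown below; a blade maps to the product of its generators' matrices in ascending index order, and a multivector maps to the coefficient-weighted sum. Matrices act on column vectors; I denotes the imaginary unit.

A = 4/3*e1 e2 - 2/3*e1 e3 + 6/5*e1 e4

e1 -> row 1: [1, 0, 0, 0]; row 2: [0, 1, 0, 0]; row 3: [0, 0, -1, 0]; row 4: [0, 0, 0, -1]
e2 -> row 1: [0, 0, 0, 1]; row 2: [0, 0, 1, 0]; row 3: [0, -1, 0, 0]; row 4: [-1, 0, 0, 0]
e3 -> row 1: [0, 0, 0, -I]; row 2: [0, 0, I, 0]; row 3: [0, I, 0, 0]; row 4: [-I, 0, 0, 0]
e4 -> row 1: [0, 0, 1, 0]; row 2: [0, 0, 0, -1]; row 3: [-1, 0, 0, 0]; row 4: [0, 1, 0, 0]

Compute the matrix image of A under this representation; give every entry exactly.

Bivector images (products of the table entries): rho(e1 e2) = rho(e1)rho(e2) = row 1: [0, 0, 0, 1]; row 2: [0, 0, 1, 0]; row 3: [0, 1, 0, 0]; row 4: [1, 0, 0, 0]; rho(e1 e3) = rho(e1)rho(e3) = row 1: [0, 0, 0, -I]; row 2: [0, 0, I, 0]; row 3: [0, -I, 0, 0]; row 4: [I, 0, 0, 0]; rho(e1 e4) = rho(e1)rho(e4) = row 1: [0, 0, 1, 0]; row 2: [0, 0, 0, -1]; row 3: [1, 0, 0, 0]; row 4: [0, -1, 0, 0].
M = (4/3)*rho(e1 e2) + (-2/3)*rho(e1 e3) + (6/5)*rho(e1 e4), summed entrywise:
Answer: row 1: [0, 0, 6/5, 4/3 + 2*I/3]; row 2: [0, 0, 4/3 - 2*I/3, -6/5]; row 3: [6/5, 4/3 + 2*I/3, 0, 0]; row 4: [4/3 - 2*I/3, -6/5, 0, 0]


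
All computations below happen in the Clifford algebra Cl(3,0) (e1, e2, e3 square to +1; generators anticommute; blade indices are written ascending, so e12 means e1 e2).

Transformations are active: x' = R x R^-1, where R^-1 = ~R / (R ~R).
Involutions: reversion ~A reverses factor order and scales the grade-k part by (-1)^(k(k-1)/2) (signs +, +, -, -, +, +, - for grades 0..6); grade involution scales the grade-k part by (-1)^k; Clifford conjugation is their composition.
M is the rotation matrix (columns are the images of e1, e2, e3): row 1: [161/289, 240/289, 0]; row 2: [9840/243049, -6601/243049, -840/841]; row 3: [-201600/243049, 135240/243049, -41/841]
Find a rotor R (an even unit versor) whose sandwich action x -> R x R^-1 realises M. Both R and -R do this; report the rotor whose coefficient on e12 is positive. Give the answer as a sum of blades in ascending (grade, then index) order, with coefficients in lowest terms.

Method: write R = a + b12*e12 + b13*e13 + b23*e23 with a^2 + b12^2 + b13^2 + b23^2 = 1 (so R^-1 = ~R). Expanding the columns R e_j ~R gives tr M = 4a^2 - 1 and, from the antisymmetric part, M21 - M12 = -4a*b12, M13 - M31 = 4a*b13, M32 - M23 = -4a*b23.
Here tr M = 116951/243049, so a^2 = (1 + tr M)/4 = 90000/243049 and a = ±300/493. Taking a = 300/493: M21 - M12 = -192000/243049, M13 - M31 = 201600/243049, M32 - M23 = 378000/243049, giving b12 = 160/493, b13 = 168/493, b23 = -315/493, i.e. R = 300/493 + 160/493*e12 + 168/493*e13 - 315/493*e23.
Its e12 coefficient is already positive.
Answer: 300/493 + 160/493*e12 + 168/493*e13 - 315/493*e23. Key observation: the double cover Spin(3) -> SO(3) sends R and -R to the same matrix (trace 116951/243049 here), so the stated sign of the e12 coefficient is what selects one sheet.


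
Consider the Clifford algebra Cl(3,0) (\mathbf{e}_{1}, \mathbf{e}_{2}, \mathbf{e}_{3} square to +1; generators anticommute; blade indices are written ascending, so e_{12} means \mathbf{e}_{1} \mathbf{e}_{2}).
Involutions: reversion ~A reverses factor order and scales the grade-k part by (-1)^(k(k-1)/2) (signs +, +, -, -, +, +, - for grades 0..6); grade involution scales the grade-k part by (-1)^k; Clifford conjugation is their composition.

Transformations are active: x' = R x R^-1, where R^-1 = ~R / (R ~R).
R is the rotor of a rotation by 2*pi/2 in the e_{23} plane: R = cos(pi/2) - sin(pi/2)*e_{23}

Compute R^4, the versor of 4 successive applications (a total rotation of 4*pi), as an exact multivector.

Because a rotor carries half the rotation angle, composing 4 copies of this e_{23}-plane rotor multiplies the phase: 4*(pi/2) = 2 \pi, hence R^4 = cos(2 \pi) - sin(2 \pi)*e_{23}.
cos(2 \pi) = 1 and sin(2 \pi) = 0, so R^4 = 1. The total rotation 4*pi is 2 full turns, so every vector returns to itself, yet the rotor is +1, back on the identity sheet (an even number of 2*pi turns).
Answer: 1


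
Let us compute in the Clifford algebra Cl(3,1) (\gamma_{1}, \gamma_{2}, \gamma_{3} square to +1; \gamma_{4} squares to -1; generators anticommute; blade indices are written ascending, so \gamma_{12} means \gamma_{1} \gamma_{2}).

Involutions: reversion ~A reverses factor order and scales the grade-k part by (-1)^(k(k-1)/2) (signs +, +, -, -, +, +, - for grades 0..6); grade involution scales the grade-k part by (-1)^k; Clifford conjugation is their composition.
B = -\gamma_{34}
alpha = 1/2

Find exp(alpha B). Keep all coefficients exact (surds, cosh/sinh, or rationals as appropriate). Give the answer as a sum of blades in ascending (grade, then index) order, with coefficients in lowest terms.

B^2 = (-1)^2*(\gamma_{34})^2 = 1*(+1) = 1 (a basis 2-blade squares to minus the product of its generators' squares).
B^2 = 1 — the series telescopes hyperbolically here: l = 1, alpha*l = \frac{1}{2}, so exp(alpha B) = cosh(\frac{1}{2}) + (sinh(\frac{1}{2})/1)*B = \cosh{\left(\frac{1}{2} \right)} + (\sinh{\left(\frac{1}{2} \right)})*B.
Answer: \cosh{\left(\frac{1}{2} \right)} - \sinh{\left(\frac{1}{2} \right)} \gamma_{34}


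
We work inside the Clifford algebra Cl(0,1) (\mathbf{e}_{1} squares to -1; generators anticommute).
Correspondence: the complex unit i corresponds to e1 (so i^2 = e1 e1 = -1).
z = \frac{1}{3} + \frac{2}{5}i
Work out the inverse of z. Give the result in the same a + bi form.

In blades: z = \frac{1}{3} + \frac{2}{5} e_{1}.
With qbar = \frac{1}{3} - \frac{2}{5} e_{1} (scalar fixed, mapped units negated), z qbar = \frac{61}{225} (the sum of squared coefficients), so z^-1 = qbar / (\frac{61}{225}) = \frac{75}{61} - \frac{90}{61} e_{1}; translating back:
Answer: \frac{75}{61} - \frac{90}{61}i


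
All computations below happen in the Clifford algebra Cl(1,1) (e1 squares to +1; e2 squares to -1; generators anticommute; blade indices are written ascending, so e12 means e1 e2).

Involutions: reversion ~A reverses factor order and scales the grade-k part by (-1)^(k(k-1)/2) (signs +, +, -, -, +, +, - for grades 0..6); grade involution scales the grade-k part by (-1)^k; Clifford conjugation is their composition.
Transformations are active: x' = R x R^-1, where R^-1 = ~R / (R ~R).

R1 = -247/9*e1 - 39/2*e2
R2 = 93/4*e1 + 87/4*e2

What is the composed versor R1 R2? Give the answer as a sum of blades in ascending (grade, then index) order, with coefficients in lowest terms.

Distribute over the terms of R1 (each basis-blade product reordered to ascending indices, repeated generators contracted through their squares):
(-247/9*e1) R2 = -7657/12 - 7163/12*e12
(-39/2*e2) R2 = 3393/8 + 3627/8*e12
Summing the partial products and collecting blades:
Answer: -5135/24 - 3445/24*e12


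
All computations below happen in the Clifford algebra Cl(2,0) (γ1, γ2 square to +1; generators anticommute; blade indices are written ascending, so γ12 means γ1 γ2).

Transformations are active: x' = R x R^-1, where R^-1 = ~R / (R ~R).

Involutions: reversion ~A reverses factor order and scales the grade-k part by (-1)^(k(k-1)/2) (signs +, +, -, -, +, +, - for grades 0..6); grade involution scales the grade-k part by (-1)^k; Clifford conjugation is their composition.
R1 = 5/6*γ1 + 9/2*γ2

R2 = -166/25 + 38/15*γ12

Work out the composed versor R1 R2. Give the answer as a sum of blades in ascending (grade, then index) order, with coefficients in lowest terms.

Distribute over the terms of R1 (each basis-blade product reordered to ascending indices, repeated generators contracted through their squares):
(5/6*γ1) R2 = -83/15*γ1 + 19/9*γ2
(9/2*γ2) R2 = -57/5*γ1 - 747/25*γ2
Summing the partial products and collecting blades:
Answer: -254/15*γ1 - 6248/225*γ2


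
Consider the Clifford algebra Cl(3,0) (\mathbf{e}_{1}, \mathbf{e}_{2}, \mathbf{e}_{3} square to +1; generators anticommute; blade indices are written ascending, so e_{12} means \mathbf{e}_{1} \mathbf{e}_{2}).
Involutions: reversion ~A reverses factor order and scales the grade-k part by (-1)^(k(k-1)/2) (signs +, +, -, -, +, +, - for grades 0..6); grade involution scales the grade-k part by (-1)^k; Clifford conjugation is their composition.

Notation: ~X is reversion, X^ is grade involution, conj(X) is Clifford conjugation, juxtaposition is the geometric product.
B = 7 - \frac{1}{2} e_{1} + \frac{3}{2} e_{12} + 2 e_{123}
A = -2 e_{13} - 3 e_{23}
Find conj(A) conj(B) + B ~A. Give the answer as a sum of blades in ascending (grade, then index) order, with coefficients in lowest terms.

first term: -6 e_{1} + 4 e_{2} - e_{3} + \frac{37}{2} e_{13} + 18 e_{23} + \frac{3}{2} e_{123}
second term: -6 e_{1} + 4 e_{2} - e_{3} + \frac{37}{2} e_{13} + 18 e_{23} - \frac{3}{2} e_{123}
Answer: -12 e_{1} + 8 e_{2} - 2 e_{3} + 37 e_{13} + 36 e_{23}


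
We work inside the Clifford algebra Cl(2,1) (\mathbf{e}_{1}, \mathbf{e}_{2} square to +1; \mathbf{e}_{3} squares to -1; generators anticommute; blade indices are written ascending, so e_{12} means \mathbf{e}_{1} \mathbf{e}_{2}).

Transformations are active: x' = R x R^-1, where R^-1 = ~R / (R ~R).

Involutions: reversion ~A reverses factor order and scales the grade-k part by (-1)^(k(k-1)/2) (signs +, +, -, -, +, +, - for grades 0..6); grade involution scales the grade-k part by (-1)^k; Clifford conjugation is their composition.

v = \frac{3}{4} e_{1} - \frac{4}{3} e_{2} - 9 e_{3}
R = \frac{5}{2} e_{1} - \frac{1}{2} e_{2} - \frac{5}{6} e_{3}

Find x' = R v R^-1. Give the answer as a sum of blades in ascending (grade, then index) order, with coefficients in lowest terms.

~R = \frac{5}{2} e_{1} - \frac{1}{2} e_{2} - \frac{5}{6} e_{3}, and R ~R = \frac{209}{36}, so R^-1 = ~R / (\frac{209}{36}).
R v = -\frac{119}{24} - \frac{71}{24} e_{12} - \frac{175}{8} e_{13} + \frac{61}{18} e_{23}
Answer: -\frac{4197}{836} e_{1} + \frac{2743}{1254} e_{2} + \frac{4357}{418} e_{3}


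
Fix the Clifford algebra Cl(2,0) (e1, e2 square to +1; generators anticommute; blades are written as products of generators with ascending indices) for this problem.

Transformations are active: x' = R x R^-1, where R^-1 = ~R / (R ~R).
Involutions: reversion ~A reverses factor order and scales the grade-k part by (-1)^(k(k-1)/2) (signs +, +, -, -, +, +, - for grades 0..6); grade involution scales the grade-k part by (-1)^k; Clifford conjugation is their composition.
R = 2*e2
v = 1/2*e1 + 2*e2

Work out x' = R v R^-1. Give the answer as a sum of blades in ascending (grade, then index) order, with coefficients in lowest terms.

~R = 2*e2, and R ~R = 4, so R^-1 = ~R / (4).
R v = 4 - e1 e2
Answer: -1/2*e1 + 2*e2


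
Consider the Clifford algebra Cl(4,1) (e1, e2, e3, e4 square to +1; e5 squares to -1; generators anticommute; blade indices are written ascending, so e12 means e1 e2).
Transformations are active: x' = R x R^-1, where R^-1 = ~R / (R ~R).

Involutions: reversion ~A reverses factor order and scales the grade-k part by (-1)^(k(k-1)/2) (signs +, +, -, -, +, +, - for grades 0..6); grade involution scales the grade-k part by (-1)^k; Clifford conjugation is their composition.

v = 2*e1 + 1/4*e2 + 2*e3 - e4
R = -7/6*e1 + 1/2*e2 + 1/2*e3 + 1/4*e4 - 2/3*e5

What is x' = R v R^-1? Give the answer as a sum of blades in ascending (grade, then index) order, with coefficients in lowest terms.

~R = -7/6*e1 + 1/2*e2 + 1/2*e3 + 1/4*e4 - 2/3*e5, and R ~R = 71/48, so R^-1 = ~R / (71/48).
R v = -35/24 - 31/24*e12 - 10/3*e13 + 2/3*e14 + 4/3*e15 + 7/8*e23 - 9/16*e24 + 1/6*e25 - e34 + 4/3*e35 - 2/3*e45
Answer: 64/213*e1 - 351/284*e2 - 212/71*e3 + 36/71*e4 + 280/213*e5


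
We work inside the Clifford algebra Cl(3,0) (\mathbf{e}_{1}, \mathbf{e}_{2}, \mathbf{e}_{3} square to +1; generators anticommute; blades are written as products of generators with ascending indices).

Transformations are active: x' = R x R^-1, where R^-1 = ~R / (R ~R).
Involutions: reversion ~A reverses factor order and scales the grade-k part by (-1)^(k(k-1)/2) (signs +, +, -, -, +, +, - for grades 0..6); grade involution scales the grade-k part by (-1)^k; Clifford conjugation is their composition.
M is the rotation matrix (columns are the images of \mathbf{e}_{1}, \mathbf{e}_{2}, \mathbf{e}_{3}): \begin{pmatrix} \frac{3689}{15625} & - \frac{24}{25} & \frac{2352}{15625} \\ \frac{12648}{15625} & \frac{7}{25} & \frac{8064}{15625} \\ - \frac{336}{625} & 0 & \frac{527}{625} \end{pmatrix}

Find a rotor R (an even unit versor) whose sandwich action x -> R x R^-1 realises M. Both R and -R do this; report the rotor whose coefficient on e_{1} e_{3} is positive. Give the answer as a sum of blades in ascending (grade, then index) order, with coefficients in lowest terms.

Method: write R = a + b12*e_{1} e_{2} + b13*e_{1} e_{3} + b23*e_{2} e_{3} with a^2 + b12^2 + b13^2 + b23^2 = 1 (so R^-1 = ~R). Expanding the columns R e_j ~R gives tr M = 4a^2 - 1 and, from the antisymmetric part, M21 - M12 = -4a*b12, M13 - M31 = 4a*b13, M32 - M23 = -4a*b23.
Here tr M = \frac{21239}{15625}, so a^2 = (1 + tr M)/4 = \frac{9216}{15625} and a = ±\frac{96}{125}. Taking a = \frac{96}{125}: M21 - M12 = \frac{27648}{15625}, M13 - M31 = \frac{10752}{15625}, M32 - M23 = -\frac{8064}{15625}, giving b12 = -\frac{72}{125}, b13 = \frac{28}{125}, b23 = \frac{21}{125}, i.e. R = \frac{96}{125} - \frac{72}{125} e_{1} e_{2} + \frac{28}{125} e_{1} e_{3} + \frac{21}{125} e_{2} e_{3}.
Its e_{1} e_{3} coefficient is already positive.
Answer: \frac{96}{125} - \frac{72}{125} e_{1} e_{2} + \frac{28}{125} e_{1} e_{3} + \frac{21}{125} e_{2} e_{3}. Why the constraint matters: R and -R act identically through the sandwich — M has trace \frac{21239}{15625} either way — so only the sign condition on e_{1} e_{3} picks one of the two preimages.
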